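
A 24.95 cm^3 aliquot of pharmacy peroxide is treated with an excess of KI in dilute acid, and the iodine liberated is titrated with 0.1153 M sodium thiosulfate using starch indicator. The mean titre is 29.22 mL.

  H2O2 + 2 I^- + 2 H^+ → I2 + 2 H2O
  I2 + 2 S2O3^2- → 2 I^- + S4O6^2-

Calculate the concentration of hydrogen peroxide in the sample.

0.06752 M

n(S2O3^2-) = 0.02922 × 0.1153 = 3.369 × 10^-3 mol
n(I2) = n(S2O3^2-)/2 = 1.685 × 10^-3 mol
n(H2O2) in the aliquot = 1.685 × 10^-3 mol (1:1 ratio)
[H2O2] = 1.685 × 10^-3 / 0.02495 = 0.06752 mol/L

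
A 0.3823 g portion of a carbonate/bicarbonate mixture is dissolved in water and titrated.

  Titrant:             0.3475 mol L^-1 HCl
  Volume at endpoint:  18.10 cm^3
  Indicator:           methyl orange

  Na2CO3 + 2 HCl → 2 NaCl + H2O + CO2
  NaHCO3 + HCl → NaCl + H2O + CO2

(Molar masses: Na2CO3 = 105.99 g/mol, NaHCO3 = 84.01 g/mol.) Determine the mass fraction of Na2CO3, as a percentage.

n(HCl) = 0.01810 × 0.3475 = 6.290 × 10^-3 mol
Let x = n(Na2CO3), y = n(NaHCO3).
Titrant: 2x + 1y = 6.290 × 10^-3;  mass: 105.99x + 84.01y = 0.3823
Solving, x = 2.355 × 10^-3 mol, y = 1.579 × 10^-3 mol
mass of Na2CO3 = 2.355 × 10^-3 × 105.99 = 0.2496 g
% Na2CO3 = 0.2496 / 0.3823 × 100 = 65.30 %

65.30 %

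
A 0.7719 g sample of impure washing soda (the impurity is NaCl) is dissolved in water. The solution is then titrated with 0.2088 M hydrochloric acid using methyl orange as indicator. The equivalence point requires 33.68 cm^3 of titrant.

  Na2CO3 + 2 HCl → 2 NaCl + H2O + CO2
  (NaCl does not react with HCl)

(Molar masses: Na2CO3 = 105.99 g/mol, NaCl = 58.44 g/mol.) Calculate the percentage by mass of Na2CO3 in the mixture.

48.28 %

n(HCl) = 0.03368 × 0.2088 = 7.032 × 10^-3 mol
Let x = n(Na2CO3), y = n(NaCl).
Titrant: 2x = 7.032 × 10^-3;  mass: 105.99x + 58.44y = 0.7719
Solving, x = 3.516 × 10^-3 mol, y = 6.831 × 10^-3 mol
mass of Na2CO3 = 3.516 × 10^-3 × 105.99 = 0.3727 g
% Na2CO3 = 0.3727 / 0.7719 × 100 = 48.28 %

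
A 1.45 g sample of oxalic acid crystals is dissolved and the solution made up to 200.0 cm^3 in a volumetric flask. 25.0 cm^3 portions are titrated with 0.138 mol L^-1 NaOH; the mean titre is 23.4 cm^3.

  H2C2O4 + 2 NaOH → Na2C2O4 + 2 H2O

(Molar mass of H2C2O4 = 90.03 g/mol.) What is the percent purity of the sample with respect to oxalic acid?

80.2 %

n(NaOH) per titration = 0.0234 × 0.138 = 3.23 × 10^-3 mol
From the 1:2 ratio, n(H2C2O4) in each aliquot = 1/2 × 3.23 × 10^-3 = 1.61 × 10^-3 mol
n(H2C2O4) in the whole flask = 1.61 × 10^-3 × 200.0/25.0 = 0.0129 mol
mass of H2C2O4 = 0.0129 × 90.03 = 1.16 g
% H2C2O4 = 1.16 / 1.45 × 100 = 80.2 %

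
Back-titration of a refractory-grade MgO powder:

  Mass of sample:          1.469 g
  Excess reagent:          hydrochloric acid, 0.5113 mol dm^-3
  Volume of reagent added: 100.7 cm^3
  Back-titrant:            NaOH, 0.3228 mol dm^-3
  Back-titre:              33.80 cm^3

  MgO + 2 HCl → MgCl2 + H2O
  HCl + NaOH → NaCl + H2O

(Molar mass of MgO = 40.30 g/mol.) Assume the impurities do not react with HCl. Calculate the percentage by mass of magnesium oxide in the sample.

n(HCl) added = 0.1007 × 0.5113 = 0.05149 mol
n(NaOH) used in back-titration = 0.03380 × 0.3228 = 0.01091 mol
n(HCl) left over = 0.01091 mol (1:1 ratio)
n(HCl) consumed by analyte = 0.05149 − 0.01091 = 0.04058 mol
From the 1:2 ratio, n(MgO) = 1/2 × 0.04058 = 0.02029 mol
mass of MgO = 0.02029 × 40.30 = 0.8176 g
% MgO = 0.8176 / 1.469 × 100 = 55.66 %

55.66 %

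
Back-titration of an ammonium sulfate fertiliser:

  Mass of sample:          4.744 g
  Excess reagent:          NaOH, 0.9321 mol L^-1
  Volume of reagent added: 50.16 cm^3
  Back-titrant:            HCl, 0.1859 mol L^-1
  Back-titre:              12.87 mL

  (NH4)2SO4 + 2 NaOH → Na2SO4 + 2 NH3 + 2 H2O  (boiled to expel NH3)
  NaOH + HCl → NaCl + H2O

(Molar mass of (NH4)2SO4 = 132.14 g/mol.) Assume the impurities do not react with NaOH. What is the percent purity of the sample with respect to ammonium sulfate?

61.78 %

n(NaOH) added = 0.05016 × 0.9321 = 0.04675 mol
n(HCl) used in back-titration = 0.01287 × 0.1859 = 2.393 × 10^-3 mol
n(NaOH) left over = 2.393 × 10^-3 mol (1:1 ratio)
n(NaOH) consumed by analyte = 0.04675 − 2.393 × 10^-3 = 0.04436 mol
From the 1:2 ratio, n((NH4)2SO4) = 1/2 × 0.04436 = 0.02218 mol
mass of (NH4)2SO4 = 0.02218 × 132.14 = 2.931 g
% (NH4)2SO4 = 2.931 / 4.744 × 100 = 61.78 %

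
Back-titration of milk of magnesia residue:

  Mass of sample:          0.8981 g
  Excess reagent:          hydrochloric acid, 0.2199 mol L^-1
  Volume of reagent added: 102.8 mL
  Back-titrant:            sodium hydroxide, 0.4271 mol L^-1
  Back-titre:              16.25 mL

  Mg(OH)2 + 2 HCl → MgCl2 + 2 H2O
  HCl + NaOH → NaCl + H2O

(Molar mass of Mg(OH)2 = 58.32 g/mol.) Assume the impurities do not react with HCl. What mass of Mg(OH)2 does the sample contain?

0.4568 g

n(HCl) added = 0.1028 × 0.2199 = 0.02261 mol
n(NaOH) used in back-titration = 0.01625 × 0.4271 = 6.940 × 10^-3 mol
n(HCl) left over = 6.940 × 10^-3 mol (1:1 ratio)
n(HCl) consumed by analyte = 0.02261 − 6.940 × 10^-3 = 0.01567 mol
From the 1:2 ratio, n(Mg(OH)2) = 1/2 × 0.01567 = 7.833 × 10^-3 mol
mass of Mg(OH)2 = 7.833 × 10^-3 × 58.32 = 0.4568 g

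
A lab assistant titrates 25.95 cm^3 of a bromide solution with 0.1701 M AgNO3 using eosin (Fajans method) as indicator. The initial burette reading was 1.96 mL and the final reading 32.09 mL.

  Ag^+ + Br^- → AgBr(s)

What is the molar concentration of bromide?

n(AgNO3) = 0.03013 L × 0.1701 mol/L = 5.125 × 10^-3 mol
n(Br-) = 5.125 × 10^-3 mol (1:1 mole ratio)
[Br-] = 5.125 × 10^-3 mol / 0.02595 L = 0.1975 mol/L

0.1975 M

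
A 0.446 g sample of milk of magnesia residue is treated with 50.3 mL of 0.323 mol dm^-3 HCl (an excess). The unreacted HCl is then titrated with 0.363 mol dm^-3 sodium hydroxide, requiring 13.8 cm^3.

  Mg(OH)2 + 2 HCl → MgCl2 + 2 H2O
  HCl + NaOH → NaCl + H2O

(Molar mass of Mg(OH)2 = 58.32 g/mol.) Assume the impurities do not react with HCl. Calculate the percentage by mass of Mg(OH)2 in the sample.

n(HCl) added = 0.0503 × 0.323 = 0.0162 mol
n(NaOH) used in back-titration = 0.0138 × 0.363 = 5.01 × 10^-3 mol
n(HCl) left over = 5.01 × 10^-3 mol (1:1 ratio)
n(HCl) consumed by analyte = 0.0162 − 5.01 × 10^-3 = 0.0112 mol
From the 1:2 ratio, n(Mg(OH)2) = 1/2 × 0.0112 = 5.62 × 10^-3 mol
mass of Mg(OH)2 = 5.62 × 10^-3 × 58.32 = 0.328 g
% Mg(OH)2 = 0.328 / 0.446 × 100 = 73.5 %

73.5 %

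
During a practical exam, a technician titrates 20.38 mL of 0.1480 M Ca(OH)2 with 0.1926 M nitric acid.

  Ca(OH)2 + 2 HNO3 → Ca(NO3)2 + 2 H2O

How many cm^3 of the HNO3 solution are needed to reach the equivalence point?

31.32 mL

n(Ca(OH)2) = 0.02038 L × 0.1480 mol/L = 3.016 × 10^-3 mol
From the 2:1 stoichiometry, n(HNO3) = 2/1 × 3.016 × 10^-3 = 6.032 × 10^-3 mol
V(HNO3) = 6.032 × 10^-3 mol / 0.1926 mol/L = 0.03132 L = 31.32 mL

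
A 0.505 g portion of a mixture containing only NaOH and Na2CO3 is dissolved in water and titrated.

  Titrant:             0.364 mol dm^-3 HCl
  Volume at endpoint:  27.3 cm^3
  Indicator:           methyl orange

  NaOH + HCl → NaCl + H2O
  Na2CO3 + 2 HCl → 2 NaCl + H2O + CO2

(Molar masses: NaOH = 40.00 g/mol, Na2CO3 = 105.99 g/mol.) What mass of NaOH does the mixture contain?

0.0666 g

n(HCl) = 0.0273 × 0.364 = 9.94 × 10^-3 mol
Let x = n(NaOH), y = n(Na2CO3).
Titrant: 1x + 2y = 9.94 × 10^-3;  mass: 40.00x + 105.99y = 0.505
Solving, x = 1.66 × 10^-3 mol, y = 4.14 × 10^-3 mol
mass of NaOH = 1.66 × 10^-3 × 40.00 = 0.0666 g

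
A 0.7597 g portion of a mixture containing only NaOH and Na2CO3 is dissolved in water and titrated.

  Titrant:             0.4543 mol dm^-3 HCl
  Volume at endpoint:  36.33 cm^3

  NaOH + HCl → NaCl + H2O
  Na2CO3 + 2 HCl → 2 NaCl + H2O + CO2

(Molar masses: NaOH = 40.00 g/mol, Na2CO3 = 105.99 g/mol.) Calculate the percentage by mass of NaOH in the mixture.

n(HCl) = 0.03633 × 0.4543 = 0.01650 mol
Let x = n(NaOH), y = n(Na2CO3).
Titrant: 1x + 2y = 0.01650;  mass: 40.00x + 105.99y = 0.7597
Solving, x = 8.847 × 10^-3 mol, y = 3.829 × 10^-3 mol
mass of NaOH = 8.847 × 10^-3 × 40.00 = 0.3539 g
% NaOH = 0.3539 / 0.7597 × 100 = 46.58 %

46.58 %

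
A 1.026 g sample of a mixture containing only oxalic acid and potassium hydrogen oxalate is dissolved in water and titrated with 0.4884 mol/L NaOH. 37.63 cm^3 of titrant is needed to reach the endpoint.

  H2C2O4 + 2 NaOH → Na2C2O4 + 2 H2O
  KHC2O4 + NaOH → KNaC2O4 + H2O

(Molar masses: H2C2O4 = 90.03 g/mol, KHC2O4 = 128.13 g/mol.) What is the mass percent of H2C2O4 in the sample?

n(NaOH) = 0.03763 × 0.4884 = 0.01838 mol
Let x = n(H2C2O4), y = n(KHC2O4).
Titrant: 2x + 1y = 0.01838;  mass: 90.03x + 128.13y = 1.026
Solving, x = 7.994 × 10^-3 mol, y = 2.391 × 10^-3 mol
mass of H2C2O4 = 7.994 × 10^-3 × 90.03 = 0.7197 g
% H2C2O4 = 0.7197 / 1.026 × 100 = 70.15 %

70.15 %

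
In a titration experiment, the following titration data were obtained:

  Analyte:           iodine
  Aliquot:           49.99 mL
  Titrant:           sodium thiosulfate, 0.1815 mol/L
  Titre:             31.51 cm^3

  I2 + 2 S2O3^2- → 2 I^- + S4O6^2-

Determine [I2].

n(Na2S2O3) = 0.03151 L × 0.1815 mol/L = 5.719 × 10^-3 mol
From the 1:2 mole ratio, n(I2) = 1/2 × 5.719 × 10^-3 = 2.860 × 10^-3 mol
[I2] = 2.860 × 10^-3 mol / 0.04999 L = 0.05720 mol/L

0.05720 mol/L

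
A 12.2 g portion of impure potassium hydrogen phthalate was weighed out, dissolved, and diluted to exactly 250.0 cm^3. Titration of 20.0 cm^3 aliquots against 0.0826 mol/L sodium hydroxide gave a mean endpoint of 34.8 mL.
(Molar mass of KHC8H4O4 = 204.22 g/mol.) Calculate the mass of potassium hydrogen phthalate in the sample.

KHC8H4O4 + NaOH → KNaC8H4O4 + H2O
n(NaOH) per titration = 0.0348 × 0.0826 = 2.87 × 10^-3 mol
n(KHC8H4O4) in each aliquot = 2.87 × 10^-3 mol (1:1 ratio)
n(KHC8H4O4) in the whole flask = 2.87 × 10^-3 × 250.0/20.0 = 0.0359 mol
mass of KHC8H4O4 = 0.0359 × 204.22 = 7.34 g

7.34 g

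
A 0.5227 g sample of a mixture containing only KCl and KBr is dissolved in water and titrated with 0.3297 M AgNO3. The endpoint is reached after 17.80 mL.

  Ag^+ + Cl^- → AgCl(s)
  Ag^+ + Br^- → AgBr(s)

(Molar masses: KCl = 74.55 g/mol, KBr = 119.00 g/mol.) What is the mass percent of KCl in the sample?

n(AgNO3) = 0.01780 × 0.3297 = 5.869 × 10^-3 mol
Let x = n(KCl), y = n(KBr).
Titrant: 1x + 1y = 5.869 × 10^-3;  mass: 74.55x + 119.00y = 0.5227
Solving, x = 3.952 × 10^-3 mol, y = 1.917 × 10^-3 mol
mass of KCl = 3.952 × 10^-3 × 74.55 = 0.2946 g
% KCl = 0.2946 / 0.5227 × 100 = 56.37 %

56.37 %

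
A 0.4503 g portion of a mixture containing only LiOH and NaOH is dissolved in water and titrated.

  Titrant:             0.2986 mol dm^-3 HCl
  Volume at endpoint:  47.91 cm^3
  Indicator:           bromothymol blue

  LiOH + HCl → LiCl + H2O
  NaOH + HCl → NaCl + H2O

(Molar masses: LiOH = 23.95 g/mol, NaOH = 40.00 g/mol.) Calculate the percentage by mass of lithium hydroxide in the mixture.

40.41 %

n(HCl) = 0.04791 × 0.2986 = 0.01431 mol
Let x = n(LiOH), y = n(NaOH).
Titrant: 1x + 1y = 0.01431;  mass: 23.95x + 40.00y = 0.4503
Solving, x = 7.597 × 10^-3 mol, y = 6.709 × 10^-3 mol
mass of LiOH = 7.597 × 10^-3 × 23.95 = 0.1820 g
% LiOH = 0.1820 / 0.4503 × 100 = 40.41 %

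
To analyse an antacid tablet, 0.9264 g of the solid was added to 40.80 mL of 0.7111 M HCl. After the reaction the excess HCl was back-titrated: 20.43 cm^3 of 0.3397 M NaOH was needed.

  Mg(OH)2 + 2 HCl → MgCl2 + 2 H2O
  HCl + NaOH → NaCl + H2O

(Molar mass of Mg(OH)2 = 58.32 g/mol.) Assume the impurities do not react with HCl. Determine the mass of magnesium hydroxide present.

0.6436 g

n(HCl) added = 0.04080 × 0.7111 = 0.02901 mol
n(NaOH) used in back-titration = 0.02043 × 0.3397 = 6.940 × 10^-3 mol
n(HCl) left over = 6.940 × 10^-3 mol (1:1 ratio)
n(HCl) consumed by analyte = 0.02901 − 6.940 × 10^-3 = 0.02207 mol
From the 1:2 ratio, n(Mg(OH)2) = 1/2 × 0.02207 = 0.01104 mol
mass of Mg(OH)2 = 0.01104 × 58.32 = 0.6436 g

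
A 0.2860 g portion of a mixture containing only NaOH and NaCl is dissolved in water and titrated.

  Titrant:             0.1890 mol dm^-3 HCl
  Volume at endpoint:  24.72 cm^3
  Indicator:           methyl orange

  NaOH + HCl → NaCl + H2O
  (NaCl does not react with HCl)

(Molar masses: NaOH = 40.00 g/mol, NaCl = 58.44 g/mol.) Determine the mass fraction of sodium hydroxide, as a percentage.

n(HCl) = 0.02472 × 0.1890 = 4.672 × 10^-3 mol
Let x = n(NaOH), y = n(NaCl).
Titrant: 1x = 4.672 × 10^-3;  mass: 40.00x + 58.44y = 0.2860
Solving, x = 4.672 × 10^-3 mol, y = 1.696 × 10^-3 mol
mass of NaOH = 4.672 × 10^-3 × 40.00 = 0.1869 g
% NaOH = 0.1869 / 0.2860 × 100 = 65.34 %

65.34 %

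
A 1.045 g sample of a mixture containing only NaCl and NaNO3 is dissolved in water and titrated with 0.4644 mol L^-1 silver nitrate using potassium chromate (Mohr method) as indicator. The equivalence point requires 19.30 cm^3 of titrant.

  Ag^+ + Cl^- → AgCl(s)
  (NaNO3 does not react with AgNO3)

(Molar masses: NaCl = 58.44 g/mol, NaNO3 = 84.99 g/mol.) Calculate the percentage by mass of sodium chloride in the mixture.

n(AgNO3) = 0.01930 × 0.4644 = 8.963 × 10^-3 mol
Let x = n(NaCl), y = n(NaNO3).
Titrant: 1x = 8.963 × 10^-3;  mass: 58.44x + 84.99y = 1.045
Solving, x = 8.963 × 10^-3 mol, y = 6.133 × 10^-3 mol
mass of NaCl = 8.963 × 10^-3 × 58.44 = 0.5238 g
% NaCl = 0.5238 / 1.045 × 100 = 50.12 %

50.12 %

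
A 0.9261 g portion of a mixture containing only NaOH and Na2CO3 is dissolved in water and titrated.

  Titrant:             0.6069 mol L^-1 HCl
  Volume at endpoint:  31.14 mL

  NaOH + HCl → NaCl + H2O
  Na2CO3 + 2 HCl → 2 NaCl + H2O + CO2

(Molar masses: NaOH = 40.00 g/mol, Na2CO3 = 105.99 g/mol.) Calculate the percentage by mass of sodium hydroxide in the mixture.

n(HCl) = 0.03114 × 0.6069 = 0.01890 mol
Let x = n(NaOH), y = n(Na2CO3).
Titrant: 1x + 2y = 0.01890;  mass: 40.00x + 105.99y = 0.9261
Solving, x = 5.806 × 10^-3 mol, y = 6.547 × 10^-3 mol
mass of NaOH = 5.806 × 10^-3 × 40.00 = 0.2322 g
% NaOH = 0.2322 / 0.9261 × 100 = 25.08 %

25.08 %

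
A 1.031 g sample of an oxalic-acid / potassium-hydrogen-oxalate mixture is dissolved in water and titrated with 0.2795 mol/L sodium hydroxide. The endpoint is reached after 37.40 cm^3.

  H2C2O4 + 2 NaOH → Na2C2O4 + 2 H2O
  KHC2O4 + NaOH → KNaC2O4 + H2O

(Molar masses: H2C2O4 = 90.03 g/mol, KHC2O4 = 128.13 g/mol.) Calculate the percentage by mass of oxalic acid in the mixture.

n(NaOH) = 0.03740 × 0.2795 = 0.01045 mol
Let x = n(H2C2O4), y = n(KHC2O4).
Titrant: 2x + 1y = 0.01045;  mass: 90.03x + 128.13y = 1.031
Solving, x = 1.855 × 10^-3 mol, y = 6.743 × 10^-3 mol
mass of H2C2O4 = 1.855 × 10^-3 × 90.03 = 0.1670 g
% H2C2O4 = 0.1670 / 1.031 × 100 = 16.20 %

16.20 %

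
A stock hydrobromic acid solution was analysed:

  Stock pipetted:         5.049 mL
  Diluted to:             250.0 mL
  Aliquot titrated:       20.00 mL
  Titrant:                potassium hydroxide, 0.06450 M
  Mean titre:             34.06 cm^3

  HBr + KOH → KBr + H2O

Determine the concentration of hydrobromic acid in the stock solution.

5.439 M

n(KOH) = 0.03406 × 0.06450 = 2.197 × 10^-3 mol
n(HBr) in the aliquot = 2.197 × 10^-3 mol (1:1 ratio)
[HBr]_dilute = 2.197 × 10^-3 / 0.02000 = 0.1098 mol/L
Dilution factor = 250.0 / 5.049 = 49.51
[HBr]_stock = 0.1098 × 49.51 = 5.439 mol/L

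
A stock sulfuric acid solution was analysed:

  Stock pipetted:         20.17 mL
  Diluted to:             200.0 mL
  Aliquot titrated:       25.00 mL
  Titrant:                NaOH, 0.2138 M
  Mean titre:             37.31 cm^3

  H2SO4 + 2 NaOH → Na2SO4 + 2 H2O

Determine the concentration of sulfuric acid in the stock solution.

1.582 M

n(NaOH) = 0.03731 × 0.2138 = 7.977 × 10^-3 mol
From the 1:2 ratio, n(H2SO4) in the aliquot = 1/2 × 7.977 × 10^-3 = 3.988 × 10^-3 mol
[H2SO4]_dilute = 3.988 × 10^-3 / 0.02500 = 0.1595 mol/L
Dilution factor = 200.0 / 20.17 = 9.916
[H2SO4]_stock = 0.1595 × 9.916 = 1.582 mol/L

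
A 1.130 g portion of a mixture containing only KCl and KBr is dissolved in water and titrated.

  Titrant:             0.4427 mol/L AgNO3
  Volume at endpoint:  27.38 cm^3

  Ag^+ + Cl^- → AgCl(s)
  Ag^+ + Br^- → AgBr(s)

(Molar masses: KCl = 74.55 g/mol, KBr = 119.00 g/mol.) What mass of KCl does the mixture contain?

n(AgNO3) = 0.02738 × 0.4427 = 0.01212 mol
Let x = n(KCl), y = n(KBr).
Titrant: 1x + 1y = 0.01212;  mass: 74.55x + 119.00y = 1.130
Solving, x = 7.028 × 10^-3 mol, y = 5.093 × 10^-3 mol
mass of KCl = 7.028 × 10^-3 × 74.55 = 0.5240 g

0.5240 g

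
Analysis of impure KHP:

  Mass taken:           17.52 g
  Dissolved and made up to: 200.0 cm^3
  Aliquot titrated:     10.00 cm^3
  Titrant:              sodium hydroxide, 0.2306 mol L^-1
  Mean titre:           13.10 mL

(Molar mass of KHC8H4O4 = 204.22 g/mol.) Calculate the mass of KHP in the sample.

KHC8H4O4 + NaOH → KNaC8H4O4 + H2O
n(NaOH) per titration = 0.01310 × 0.2306 = 3.021 × 10^-3 mol
n(KHC8H4O4) in each aliquot = 3.021 × 10^-3 mol (1:1 ratio)
n(KHC8H4O4) in the whole flask = 3.021 × 10^-3 × 200.0/10.00 = 0.06042 mol
mass of KHC8H4O4 = 0.06042 × 204.22 = 12.34 g

12.34 g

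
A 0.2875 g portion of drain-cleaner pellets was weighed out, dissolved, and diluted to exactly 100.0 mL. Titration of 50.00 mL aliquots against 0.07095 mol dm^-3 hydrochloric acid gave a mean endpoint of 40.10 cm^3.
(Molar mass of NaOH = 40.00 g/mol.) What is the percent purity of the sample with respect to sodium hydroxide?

79.17 %

NaOH + HCl → NaCl + H2O
n(HCl) per titration = 0.04010 × 0.07095 = 2.845 × 10^-3 mol
n(NaOH) in each aliquot = 2.845 × 10^-3 mol (1:1 ratio)
n(NaOH) in the whole flask = 2.845 × 10^-3 × 100.0/50.00 = 5.690 × 10^-3 mol
mass of NaOH = 5.690 × 10^-3 × 40.00 = 0.2276 g
% NaOH = 0.2276 / 0.2875 × 100 = 79.17 %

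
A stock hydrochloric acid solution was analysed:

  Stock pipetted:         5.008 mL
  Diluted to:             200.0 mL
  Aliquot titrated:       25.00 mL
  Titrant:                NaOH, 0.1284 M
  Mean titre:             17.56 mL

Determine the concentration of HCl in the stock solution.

HCl + NaOH → NaCl + H2O
n(NaOH) = 0.01756 × 0.1284 = 2.255 × 10^-3 mol
n(HCl) in the aliquot = 2.255 × 10^-3 mol (1:1 ratio)
[HCl]_dilute = 2.255 × 10^-3 / 0.02500 = 0.09019 mol/L
Dilution factor = 200.0 / 5.008 = 39.94
[HCl]_stock = 0.09019 × 39.94 = 3.602 mol/L

3.602 M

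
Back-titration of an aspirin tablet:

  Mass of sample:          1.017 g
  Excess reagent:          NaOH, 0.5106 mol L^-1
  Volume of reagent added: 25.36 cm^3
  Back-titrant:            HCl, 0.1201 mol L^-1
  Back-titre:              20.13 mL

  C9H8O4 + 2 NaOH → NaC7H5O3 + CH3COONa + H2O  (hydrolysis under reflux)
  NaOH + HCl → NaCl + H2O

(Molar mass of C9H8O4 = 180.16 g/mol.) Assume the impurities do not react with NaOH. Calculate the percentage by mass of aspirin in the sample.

93.28 %

n(NaOH) added = 0.02536 × 0.5106 = 0.01295 mol
n(HCl) used in back-titration = 0.02013 × 0.1201 = 2.418 × 10^-3 mol
n(NaOH) left over = 2.418 × 10^-3 mol (1:1 ratio)
n(NaOH) consumed by analyte = 0.01295 − 2.418 × 10^-3 = 0.01053 mol
From the 1:2 ratio, n(C9H8O4) = 1/2 × 0.01053 = 5.266 × 10^-3 mol
mass of C9H8O4 = 5.266 × 10^-3 × 180.16 = 0.9487 g
% C9H8O4 = 0.9487 / 1.017 × 100 = 93.28 %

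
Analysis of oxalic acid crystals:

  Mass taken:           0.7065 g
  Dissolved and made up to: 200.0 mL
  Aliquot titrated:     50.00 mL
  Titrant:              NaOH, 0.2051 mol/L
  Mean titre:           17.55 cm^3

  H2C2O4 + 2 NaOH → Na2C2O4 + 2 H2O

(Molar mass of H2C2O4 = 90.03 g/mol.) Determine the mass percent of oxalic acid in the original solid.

n(NaOH) per titration = 0.01755 × 0.2051 = 3.600 × 10^-3 mol
From the 1:2 ratio, n(H2C2O4) in each aliquot = 1/2 × 3.600 × 10^-3 = 1.800 × 10^-3 mol
n(H2C2O4) in the whole flask = 1.800 × 10^-3 × 200.0/50.00 = 7.199 × 10^-3 mol
mass of H2C2O4 = 7.199 × 10^-3 × 90.03 = 0.6481 g
% H2C2O4 = 0.6481 / 0.7065 × 100 = 91.74 %

91.74 %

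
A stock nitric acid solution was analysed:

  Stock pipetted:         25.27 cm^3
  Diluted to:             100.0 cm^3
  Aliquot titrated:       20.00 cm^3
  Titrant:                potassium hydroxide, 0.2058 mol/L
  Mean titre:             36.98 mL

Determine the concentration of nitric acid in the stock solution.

HNO3 + KOH → KNO3 + H2O
n(KOH) = 0.03698 × 0.2058 = 7.610 × 10^-3 mol
n(HNO3) in the aliquot = 7.610 × 10^-3 mol (1:1 ratio)
[HNO3]_dilute = 7.610 × 10^-3 / 0.02000 = 0.3805 mol/L
Dilution factor = 100.0 / 25.27 = 3.957
[HNO3]_stock = 0.3805 × 3.957 = 1.506 mol/L

1.506 mol/L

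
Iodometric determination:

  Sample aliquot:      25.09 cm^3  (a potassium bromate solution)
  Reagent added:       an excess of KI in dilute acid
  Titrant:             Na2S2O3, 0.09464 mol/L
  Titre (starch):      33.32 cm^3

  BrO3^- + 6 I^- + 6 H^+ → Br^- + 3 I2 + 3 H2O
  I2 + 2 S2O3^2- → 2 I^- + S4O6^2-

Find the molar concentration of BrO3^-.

0.02095 mol/L

n(S2O3^2-) = 0.03332 × 0.09464 = 3.153 × 10^-3 mol
n(I2) = n(S2O3^2-)/2 = 1.577 × 10^-3 mol
From the 1:3 ratio, n(BrO3^-) in the aliquot = 1/3 × 1.577 × 10^-3 = 5.256 × 10^-4 mol
[BrO3^-] = 5.256 × 10^-4 / 0.02509 = 0.02095 mol/L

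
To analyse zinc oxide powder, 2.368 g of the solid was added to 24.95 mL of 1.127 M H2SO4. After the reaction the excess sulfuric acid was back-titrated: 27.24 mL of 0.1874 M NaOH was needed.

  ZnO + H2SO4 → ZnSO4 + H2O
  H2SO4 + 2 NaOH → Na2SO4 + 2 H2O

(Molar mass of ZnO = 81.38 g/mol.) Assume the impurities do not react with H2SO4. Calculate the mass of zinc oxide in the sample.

n(H2SO4) added = 0.02495 × 1.127 = 0.02812 mol
n(NaOH) used in back-titration = 0.02724 × 0.1874 = 5.105 × 10^-3 mol
From the 1:2 ratio, n(H2SO4) left over = 1/2 × 5.105 × 10^-3 = 2.552 × 10^-3 mol
n(H2SO4) consumed by analyte = 0.02812 − 2.552 × 10^-3 = 0.02557 mol
n(ZnO) = 0.02557 mol (1:1 ratio)
mass of ZnO = 0.02557 × 81.38 = 2.081 g

2.081 g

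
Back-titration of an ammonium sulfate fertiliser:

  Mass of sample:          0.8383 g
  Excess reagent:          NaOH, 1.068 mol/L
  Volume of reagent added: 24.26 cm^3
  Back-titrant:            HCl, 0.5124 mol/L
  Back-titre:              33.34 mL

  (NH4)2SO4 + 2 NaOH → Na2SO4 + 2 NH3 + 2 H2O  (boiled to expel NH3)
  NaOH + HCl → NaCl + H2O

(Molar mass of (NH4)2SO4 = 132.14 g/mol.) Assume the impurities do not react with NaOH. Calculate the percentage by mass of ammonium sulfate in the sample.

n(NaOH) added = 0.02426 × 1.068 = 0.02591 mol
n(HCl) used in back-titration = 0.03334 × 0.5124 = 0.01708 mol
n(NaOH) left over = 0.01708 mol (1:1 ratio)
n(NaOH) consumed by analyte = 0.02591 − 0.01708 = 8.826 × 10^-3 mol
From the 1:2 ratio, n((NH4)2SO4) = 1/2 × 8.826 × 10^-3 = 4.413 × 10^-3 mol
mass of (NH4)2SO4 = 4.413 × 10^-3 × 132.14 = 0.5832 g
% (NH4)2SO4 = 0.5832 / 0.8383 × 100 = 69.56 %

69.56 %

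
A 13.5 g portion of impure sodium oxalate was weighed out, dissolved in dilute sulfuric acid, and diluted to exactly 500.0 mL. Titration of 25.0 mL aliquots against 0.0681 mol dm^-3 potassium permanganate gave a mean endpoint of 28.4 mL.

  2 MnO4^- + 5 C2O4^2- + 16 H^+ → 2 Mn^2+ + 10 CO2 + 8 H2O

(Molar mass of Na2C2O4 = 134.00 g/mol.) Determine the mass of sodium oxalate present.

n(KMnO4) per titration = 0.0284 × 0.0681 = 1.93 × 10^-3 mol
From the 5:2 ratio, n(Na2C2O4) in each aliquot = 5/2 × 1.93 × 10^-3 = 4.84 × 10^-3 mol
n(Na2C2O4) in the whole flask = 4.84 × 10^-3 × 500.0/25.0 = 0.0967 mol
mass of Na2C2O4 = 0.0967 × 134.00 = 13.0 g

13.0 g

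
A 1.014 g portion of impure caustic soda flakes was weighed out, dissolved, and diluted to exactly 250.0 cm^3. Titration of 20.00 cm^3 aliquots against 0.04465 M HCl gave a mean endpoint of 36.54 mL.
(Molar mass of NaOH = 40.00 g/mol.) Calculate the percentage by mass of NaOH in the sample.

80.45 %

NaOH + HCl → NaCl + H2O
n(HCl) per titration = 0.03654 × 0.04465 = 1.632 × 10^-3 mol
n(NaOH) in each aliquot = 1.632 × 10^-3 mol (1:1 ratio)
n(NaOH) in the whole flask = 1.632 × 10^-3 × 250.0/20.00 = 0.02039 mol
mass of NaOH = 0.02039 × 40.00 = 0.8158 g
% NaOH = 0.8158 / 1.014 × 100 = 80.45 %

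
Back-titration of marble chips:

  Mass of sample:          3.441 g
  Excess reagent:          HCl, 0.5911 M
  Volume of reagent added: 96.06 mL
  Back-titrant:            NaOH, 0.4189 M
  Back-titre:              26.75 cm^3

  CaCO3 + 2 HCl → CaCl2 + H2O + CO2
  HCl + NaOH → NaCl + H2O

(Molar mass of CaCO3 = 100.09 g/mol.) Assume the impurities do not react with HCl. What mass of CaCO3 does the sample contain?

2.281 g

n(HCl) added = 0.09606 × 0.5911 = 0.05678 mol
n(NaOH) used in back-titration = 0.02675 × 0.4189 = 0.01121 mol
n(HCl) left over = 0.01121 mol (1:1 ratio)
n(HCl) consumed by analyte = 0.05678 − 0.01121 = 0.04558 mol
From the 1:2 ratio, n(CaCO3) = 1/2 × 0.04558 = 0.02279 mol
mass of CaCO3 = 0.02279 × 100.09 = 2.281 g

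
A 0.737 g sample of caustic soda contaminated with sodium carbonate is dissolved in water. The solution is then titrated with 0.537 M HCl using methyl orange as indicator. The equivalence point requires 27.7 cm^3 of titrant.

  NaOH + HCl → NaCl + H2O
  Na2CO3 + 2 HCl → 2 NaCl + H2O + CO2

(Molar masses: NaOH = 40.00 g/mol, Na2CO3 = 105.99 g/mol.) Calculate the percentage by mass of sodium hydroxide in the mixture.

n(HCl) = 0.0277 × 0.537 = 0.0149 mol
Let x = n(NaOH), y = n(Na2CO3).
Titrant: 1x + 2y = 0.0149;  mass: 40.00x + 105.99y = 0.737
Solving, x = 3.95 × 10^-3 mol, y = 5.46 × 10^-3 mol
mass of NaOH = 3.95 × 10^-3 × 40.00 = 0.158 g
% NaOH = 0.158 / 0.737 × 100 = 21.4 %

21.4 %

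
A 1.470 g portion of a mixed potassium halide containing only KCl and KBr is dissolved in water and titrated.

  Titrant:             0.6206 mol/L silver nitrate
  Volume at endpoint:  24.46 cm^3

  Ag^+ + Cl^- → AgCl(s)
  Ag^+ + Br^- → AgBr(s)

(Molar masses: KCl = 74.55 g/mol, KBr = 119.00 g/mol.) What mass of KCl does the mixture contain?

n(AgNO3) = 0.02446 × 0.6206 = 0.01518 mol
Let x = n(KCl), y = n(KBr).
Titrant: 1x + 1y = 0.01518;  mass: 74.55x + 119.00y = 1.470
Solving, x = 7.568 × 10^-3 mol, y = 7.612 × 10^-3 mol
mass of KCl = 7.568 × 10^-3 × 74.55 = 0.5642 g

0.5642 g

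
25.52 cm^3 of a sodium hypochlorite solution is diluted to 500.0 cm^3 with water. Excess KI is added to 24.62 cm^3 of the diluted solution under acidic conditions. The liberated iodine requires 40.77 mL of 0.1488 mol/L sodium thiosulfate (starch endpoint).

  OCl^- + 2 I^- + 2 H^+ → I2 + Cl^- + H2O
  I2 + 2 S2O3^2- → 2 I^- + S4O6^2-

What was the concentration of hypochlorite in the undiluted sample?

n(S2O3^2-) = 0.04077 × 0.1488 = 6.067 × 10^-3 mol
n(I2) = n(S2O3^2-)/2 = 3.033 × 10^-3 mol
n(OCl^-) in the aliquot = 3.033 × 10^-3 mol (1:1 ratio)
[OCl^-]_dilute = 3.033 × 10^-3 / 0.02462 = 0.1232 mol/L
[OCl^-]_original = 0.1232 × 500.0/25.52 = 2.414 mol/L

2.414 mol/L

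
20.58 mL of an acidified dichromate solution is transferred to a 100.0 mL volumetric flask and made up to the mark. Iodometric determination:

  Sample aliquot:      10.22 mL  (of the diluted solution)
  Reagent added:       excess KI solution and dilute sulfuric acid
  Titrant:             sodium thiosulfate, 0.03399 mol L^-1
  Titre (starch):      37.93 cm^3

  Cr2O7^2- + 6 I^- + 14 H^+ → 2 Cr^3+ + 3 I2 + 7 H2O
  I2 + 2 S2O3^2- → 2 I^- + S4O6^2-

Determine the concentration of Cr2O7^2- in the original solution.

n(S2O3^2-) = 0.03793 × 0.03399 = 1.289 × 10^-3 mol
n(I2) = n(S2O3^2-)/2 = 6.446 × 10^-4 mol
From the 1:3 ratio, n(Cr2O7^2-) in the aliquot = 1/3 × 6.446 × 10^-4 = 2.149 × 10^-4 mol
[Cr2O7^2-]_dilute = 2.149 × 10^-4 / 0.01022 = 0.02102 mol/L
[Cr2O7^2-]_original = 0.02102 × 100.0/20.58 = 0.1022 mol/L

0.1022 mol/L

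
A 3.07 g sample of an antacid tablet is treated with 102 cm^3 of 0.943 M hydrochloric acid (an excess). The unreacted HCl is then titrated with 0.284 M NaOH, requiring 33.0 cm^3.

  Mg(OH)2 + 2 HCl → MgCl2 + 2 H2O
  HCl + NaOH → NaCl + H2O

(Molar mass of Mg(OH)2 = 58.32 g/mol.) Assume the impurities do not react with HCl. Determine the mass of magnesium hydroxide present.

2.53 g

n(HCl) added = 0.102 × 0.943 = 0.0962 mol
n(NaOH) used in back-titration = 0.0330 × 0.284 = 9.37 × 10^-3 mol
n(HCl) left over = 9.37 × 10^-3 mol (1:1 ratio)
n(HCl) consumed by analyte = 0.0962 − 9.37 × 10^-3 = 0.0868 mol
From the 1:2 ratio, n(Mg(OH)2) = 1/2 × 0.0868 = 0.0434 mol
mass of Mg(OH)2 = 0.0434 × 58.32 = 2.53 g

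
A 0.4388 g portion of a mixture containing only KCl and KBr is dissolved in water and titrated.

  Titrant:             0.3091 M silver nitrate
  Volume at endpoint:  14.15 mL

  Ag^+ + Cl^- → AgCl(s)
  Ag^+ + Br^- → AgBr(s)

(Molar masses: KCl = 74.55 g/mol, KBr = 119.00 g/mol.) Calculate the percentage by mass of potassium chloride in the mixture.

n(AgNO3) = 0.01415 × 0.3091 = 4.374 × 10^-3 mol
Let x = n(KCl), y = n(KBr).
Titrant: 1x + 1y = 4.374 × 10^-3;  mass: 74.55x + 119.00y = 0.4388
Solving, x = 1.838 × 10^-3 mol, y = 2.536 × 10^-3 mol
mass of KCl = 1.838 × 10^-3 × 74.55 = 0.1370 g
% KCl = 0.1370 / 0.4388 × 100 = 31.22 %

31.22 %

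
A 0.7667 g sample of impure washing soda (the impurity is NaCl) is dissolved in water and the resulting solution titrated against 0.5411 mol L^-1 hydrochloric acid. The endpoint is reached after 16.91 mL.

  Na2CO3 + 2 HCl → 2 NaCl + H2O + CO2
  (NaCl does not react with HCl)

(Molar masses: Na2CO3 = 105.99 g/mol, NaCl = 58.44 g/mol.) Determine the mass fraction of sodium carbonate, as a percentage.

n(HCl) = 0.01691 × 0.5411 = 9.150 × 10^-3 mol
Let x = n(Na2CO3), y = n(NaCl).
Titrant: 2x = 9.150 × 10^-3;  mass: 105.99x + 58.44y = 0.7667
Solving, x = 4.575 × 10^-3 mol, y = 4.822 × 10^-3 mol
mass of Na2CO3 = 4.575 × 10^-3 × 105.99 = 0.4849 g
% Na2CO3 = 0.4849 / 0.7667 × 100 = 63.25 %

63.25 %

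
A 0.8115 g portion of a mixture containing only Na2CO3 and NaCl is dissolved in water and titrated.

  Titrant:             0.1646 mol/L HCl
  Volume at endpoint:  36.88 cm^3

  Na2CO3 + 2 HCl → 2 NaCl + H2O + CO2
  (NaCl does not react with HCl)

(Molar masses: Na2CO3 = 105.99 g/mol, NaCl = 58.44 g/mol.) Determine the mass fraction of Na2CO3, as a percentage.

39.64 %

n(HCl) = 0.03688 × 0.1646 = 6.070 × 10^-3 mol
Let x = n(Na2CO3), y = n(NaCl).
Titrant: 2x = 6.070 × 10^-3;  mass: 105.99x + 58.44y = 0.8115
Solving, x = 3.035 × 10^-3 mol, y = 8.381 × 10^-3 mol
mass of Na2CO3 = 3.035 × 10^-3 × 105.99 = 0.3217 g
% Na2CO3 = 0.3217 / 0.8115 × 100 = 39.64 %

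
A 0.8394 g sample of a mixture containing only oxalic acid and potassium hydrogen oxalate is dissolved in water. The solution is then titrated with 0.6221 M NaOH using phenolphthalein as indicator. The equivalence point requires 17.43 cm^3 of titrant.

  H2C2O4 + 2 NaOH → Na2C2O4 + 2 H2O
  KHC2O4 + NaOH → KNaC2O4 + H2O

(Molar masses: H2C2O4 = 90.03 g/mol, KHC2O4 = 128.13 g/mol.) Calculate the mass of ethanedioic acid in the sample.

0.2978 g

n(NaOH) = 0.01743 × 0.6221 = 0.01084 mol
Let x = n(H2C2O4), y = n(KHC2O4).
Titrant: 2x + 1y = 0.01084;  mass: 90.03x + 128.13y = 0.8394
Solving, x = 3.308 × 10^-3 mol, y = 4.227 × 10^-3 mol
mass of H2C2O4 = 3.308 × 10^-3 × 90.03 = 0.2978 g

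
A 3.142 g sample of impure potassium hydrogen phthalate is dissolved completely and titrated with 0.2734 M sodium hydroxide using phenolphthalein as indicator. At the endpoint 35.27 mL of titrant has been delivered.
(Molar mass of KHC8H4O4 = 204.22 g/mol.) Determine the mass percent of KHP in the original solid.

62.68 %

KHC8H4O4 + NaOH → KNaC8H4O4 + H2O
n(NaOH) = 0.03527 L × 0.2734 mol/L = 9.643 × 10^-3 mol
n(KHC8H4O4) = 9.643 × 10^-3 mol (1:1 ratio)
mass of KHC8H4O4 = 9.643 × 10^-3 × 204.22 g/mol = 1.969 g
% KHC8H4O4 = 1.969 / 3.142 × 100 = 62.68 %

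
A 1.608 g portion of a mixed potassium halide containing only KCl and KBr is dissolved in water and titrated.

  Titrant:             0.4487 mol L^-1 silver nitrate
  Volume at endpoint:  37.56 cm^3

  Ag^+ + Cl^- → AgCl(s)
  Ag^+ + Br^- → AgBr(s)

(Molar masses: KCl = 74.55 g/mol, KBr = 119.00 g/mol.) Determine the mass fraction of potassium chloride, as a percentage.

41.46 %

n(AgNO3) = 0.03756 × 0.4487 = 0.01685 mol
Let x = n(KCl), y = n(KBr).
Titrant: 1x + 1y = 0.01685;  mass: 74.55x + 119.00y = 1.608
Solving, x = 8.943 × 10^-3 mol, y = 7.910 × 10^-3 mol
mass of KCl = 8.943 × 10^-3 × 74.55 = 0.6667 g
% KCl = 0.6667 / 1.608 × 100 = 41.46 %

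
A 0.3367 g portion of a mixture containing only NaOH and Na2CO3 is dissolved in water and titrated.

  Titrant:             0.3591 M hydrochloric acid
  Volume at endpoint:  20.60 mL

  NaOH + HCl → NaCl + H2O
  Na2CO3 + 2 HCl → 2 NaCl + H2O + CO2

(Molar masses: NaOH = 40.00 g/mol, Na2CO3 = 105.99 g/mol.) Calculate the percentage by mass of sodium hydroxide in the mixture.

n(HCl) = 0.02060 × 0.3591 = 7.397 × 10^-3 mol
Let x = n(NaOH), y = n(Na2CO3).
Titrant: 1x + 2y = 7.397 × 10^-3;  mass: 40.00x + 105.99y = 0.3367
Solving, x = 4.258 × 10^-3 mol, y = 1.570 × 10^-3 mol
mass of NaOH = 4.258 × 10^-3 × 40.00 = 0.1703 g
% NaOH = 0.1703 / 0.3367 × 100 = 50.58 %

50.58 %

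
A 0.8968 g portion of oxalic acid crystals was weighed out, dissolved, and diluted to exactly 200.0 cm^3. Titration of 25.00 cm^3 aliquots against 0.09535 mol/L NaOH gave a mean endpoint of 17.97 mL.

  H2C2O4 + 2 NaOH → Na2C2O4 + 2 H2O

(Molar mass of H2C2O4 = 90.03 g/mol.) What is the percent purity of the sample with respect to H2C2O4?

n(NaOH) per titration = 0.01797 × 0.09535 = 1.713 × 10^-3 mol
From the 1:2 ratio, n(H2C2O4) in each aliquot = 1/2 × 1.713 × 10^-3 = 8.567 × 10^-4 mol
n(H2C2O4) in the whole flask = 8.567 × 10^-4 × 200.0/25.00 = 6.854 × 10^-3 mol
mass of H2C2O4 = 6.854 × 10^-3 × 90.03 = 0.6170 g
% H2C2O4 = 0.6170 / 0.8968 × 100 = 68.81 %

68.81 %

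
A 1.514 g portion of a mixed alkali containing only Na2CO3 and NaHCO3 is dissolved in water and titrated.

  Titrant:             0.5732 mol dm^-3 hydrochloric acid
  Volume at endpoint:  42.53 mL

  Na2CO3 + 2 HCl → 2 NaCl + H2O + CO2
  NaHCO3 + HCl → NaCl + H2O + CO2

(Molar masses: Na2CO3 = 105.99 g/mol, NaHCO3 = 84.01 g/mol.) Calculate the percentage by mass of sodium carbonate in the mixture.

60.27 %

n(HCl) = 0.04253 × 0.5732 = 0.02438 mol
Let x = n(Na2CO3), y = n(NaHCO3).
Titrant: 2x + 1y = 0.02438;  mass: 105.99x + 84.01y = 1.514
Solving, x = 8.609 × 10^-3 mol, y = 7.160 × 10^-3 mol
mass of Na2CO3 = 8.609 × 10^-3 × 105.99 = 0.9125 g
% Na2CO3 = 0.9125 / 1.514 × 100 = 60.27 %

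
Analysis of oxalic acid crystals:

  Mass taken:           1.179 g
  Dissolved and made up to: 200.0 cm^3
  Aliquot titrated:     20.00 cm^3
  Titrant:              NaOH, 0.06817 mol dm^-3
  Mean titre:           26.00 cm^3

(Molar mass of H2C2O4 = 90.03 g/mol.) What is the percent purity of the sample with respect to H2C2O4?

H2C2O4 + 2 NaOH → Na2C2O4 + 2 H2O
n(NaOH) per titration = 0.02600 × 0.06817 = 1.772 × 10^-3 mol
From the 1:2 ratio, n(H2C2O4) in each aliquot = 1/2 × 1.772 × 10^-3 = 8.862 × 10^-4 mol
n(H2C2O4) in the whole flask = 8.862 × 10^-4 × 200.0/20.00 = 8.862 × 10^-3 mol
mass of H2C2O4 = 8.862 × 10^-3 × 90.03 = 0.7979 g
% H2C2O4 = 0.7979 / 1.179 × 100 = 67.67 %

67.67 %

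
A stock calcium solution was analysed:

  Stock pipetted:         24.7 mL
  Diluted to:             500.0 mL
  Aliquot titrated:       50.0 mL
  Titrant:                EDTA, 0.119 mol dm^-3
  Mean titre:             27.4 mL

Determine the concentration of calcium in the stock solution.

Ca^2+ + EDTA^4- → [Ca(EDTA)]^2-
n(EDTA) = 0.0274 × 0.119 = 3.26 × 10^-3 mol
n(Ca2+) in the aliquot = 3.26 × 10^-3 mol (1:1 ratio)
[Ca2+]_dilute = 3.26 × 10^-3 / 0.0500 = 0.0652 mol/L
Dilution factor = 500.0 / 24.7 = 20.24
[Ca2+]_stock = 0.0652 × 20.24 = 1.32 mol/L

1.32 mol/L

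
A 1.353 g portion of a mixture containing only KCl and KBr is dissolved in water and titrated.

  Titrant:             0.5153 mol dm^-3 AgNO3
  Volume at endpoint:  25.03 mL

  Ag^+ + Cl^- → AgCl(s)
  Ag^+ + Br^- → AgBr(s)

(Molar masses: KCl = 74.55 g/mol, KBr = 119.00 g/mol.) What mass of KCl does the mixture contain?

0.3050 g

n(AgNO3) = 0.02503 × 0.5153 = 0.01290 mol
Let x = n(KCl), y = n(KBr).
Titrant: 1x + 1y = 0.01290;  mass: 74.55x + 119.00y = 1.353
Solving, x = 4.091 × 10^-3 mol, y = 8.807 × 10^-3 mol
mass of KCl = 4.091 × 10^-3 × 74.55 = 0.3050 g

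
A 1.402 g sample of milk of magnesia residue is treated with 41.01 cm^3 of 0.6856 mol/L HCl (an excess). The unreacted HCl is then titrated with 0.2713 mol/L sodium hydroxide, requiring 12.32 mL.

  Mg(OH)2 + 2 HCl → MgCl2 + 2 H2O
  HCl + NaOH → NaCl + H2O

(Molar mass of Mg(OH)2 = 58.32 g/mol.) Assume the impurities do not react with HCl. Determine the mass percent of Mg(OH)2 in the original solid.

n(HCl) added = 0.04101 × 0.6856 = 0.02812 mol
n(NaOH) used in back-titration = 0.01232 × 0.2713 = 3.342 × 10^-3 mol
n(HCl) left over = 3.342 × 10^-3 mol (1:1 ratio)
n(HCl) consumed by analyte = 0.02812 − 3.342 × 10^-3 = 0.02477 mol
From the 1:2 ratio, n(Mg(OH)2) = 1/2 × 0.02477 = 0.01239 mol
mass of Mg(OH)2 = 0.01239 × 58.32 = 0.7224 g
% Mg(OH)2 = 0.7224 / 1.402 × 100 = 51.53 %

51.53 %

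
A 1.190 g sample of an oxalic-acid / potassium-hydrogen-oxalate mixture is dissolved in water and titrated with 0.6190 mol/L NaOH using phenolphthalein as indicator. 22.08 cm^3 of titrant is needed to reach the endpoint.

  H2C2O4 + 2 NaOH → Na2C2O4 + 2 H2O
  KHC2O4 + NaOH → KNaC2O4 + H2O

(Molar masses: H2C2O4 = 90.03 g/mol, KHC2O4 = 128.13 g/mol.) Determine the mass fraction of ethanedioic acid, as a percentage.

25.54 %

n(NaOH) = 0.02208 × 0.6190 = 0.01367 mol
Let x = n(H2C2O4), y = n(KHC2O4).
Titrant: 2x + 1y = 0.01367;  mass: 90.03x + 128.13y = 1.190
Solving, x = 3.376 × 10^-3 mol, y = 6.915 × 10^-3 mol
mass of H2C2O4 = 3.376 × 10^-3 × 90.03 = 0.3040 g
% H2C2O4 = 0.3040 / 1.190 × 100 = 25.54 %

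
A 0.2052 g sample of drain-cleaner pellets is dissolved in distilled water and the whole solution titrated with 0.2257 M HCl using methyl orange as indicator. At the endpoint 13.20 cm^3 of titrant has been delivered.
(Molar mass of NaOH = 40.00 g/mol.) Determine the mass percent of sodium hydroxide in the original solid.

58.07 %

NaOH + HCl → NaCl + H2O
n(HCl) = 0.01320 L × 0.2257 mol/L = 2.979 × 10^-3 mol
n(NaOH) = 2.979 × 10^-3 mol (1:1 ratio)
mass of NaOH = 2.979 × 10^-3 × 40.00 g/mol = 0.1192 g
% NaOH = 0.1192 / 0.2052 × 100 = 58.07 %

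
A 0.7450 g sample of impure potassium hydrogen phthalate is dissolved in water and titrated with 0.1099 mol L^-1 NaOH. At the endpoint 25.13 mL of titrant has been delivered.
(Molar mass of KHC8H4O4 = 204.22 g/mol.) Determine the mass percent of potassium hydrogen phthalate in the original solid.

KHC8H4O4 + NaOH → KNaC8H4O4 + H2O
n(NaOH) = 0.02513 L × 0.1099 mol/L = 2.762 × 10^-3 mol
n(KHC8H4O4) = 2.762 × 10^-3 mol (1:1 ratio)
mass of KHC8H4O4 = 2.762 × 10^-3 × 204.22 g/mol = 0.5640 g
% KHC8H4O4 = 0.5640 / 0.7450 × 100 = 75.71 %

75.71 %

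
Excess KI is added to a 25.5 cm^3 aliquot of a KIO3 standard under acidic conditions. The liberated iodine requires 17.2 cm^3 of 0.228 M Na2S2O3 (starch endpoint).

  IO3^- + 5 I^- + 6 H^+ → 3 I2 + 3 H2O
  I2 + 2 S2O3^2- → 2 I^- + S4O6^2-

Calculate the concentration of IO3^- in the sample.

n(S2O3^2-) = 0.0172 × 0.228 = 3.92 × 10^-3 mol
n(I2) = n(S2O3^2-)/2 = 1.96 × 10^-3 mol
From the 1:3 ratio, n(IO3^-) in the aliquot = 1/3 × 1.96 × 10^-3 = 6.54 × 10^-4 mol
[IO3^-] = 6.54 × 10^-4 / 0.0255 = 0.0256 mol/L

0.0256 M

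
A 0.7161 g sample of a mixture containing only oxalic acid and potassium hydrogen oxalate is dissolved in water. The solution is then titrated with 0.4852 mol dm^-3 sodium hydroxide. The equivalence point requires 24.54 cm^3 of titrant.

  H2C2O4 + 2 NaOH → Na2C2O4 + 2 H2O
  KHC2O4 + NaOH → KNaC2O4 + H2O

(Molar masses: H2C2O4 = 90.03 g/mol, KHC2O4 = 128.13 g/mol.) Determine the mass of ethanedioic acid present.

n(NaOH) = 0.02454 × 0.4852 = 0.01191 mol
Let x = n(H2C2O4), y = n(KHC2O4).
Titrant: 2x + 1y = 0.01191;  mass: 90.03x + 128.13y = 0.7161
Solving, x = 4.870 × 10^-3 mol, y = 2.167 × 10^-3 mol
mass of H2C2O4 = 4.870 × 10^-3 × 90.03 = 0.4384 g

0.4384 g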